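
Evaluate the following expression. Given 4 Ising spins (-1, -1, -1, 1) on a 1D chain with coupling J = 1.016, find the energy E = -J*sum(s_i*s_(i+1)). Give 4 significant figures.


Step 1: Nearest-neighbor products: 1, 1, -1
Step 2: Sum of products = 1
Step 3: E = -1.016 * 1 = -1.016

-1.016


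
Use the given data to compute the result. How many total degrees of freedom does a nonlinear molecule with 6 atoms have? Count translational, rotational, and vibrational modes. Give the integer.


Step 1: Translational DOF = 3
Step 2: Rotational DOF (nonlinear) = 3
Step 3: Vibrational DOF = 3*6 - 6 = 12
Step 4: Total = 3 + 3 + 12 = 18

18


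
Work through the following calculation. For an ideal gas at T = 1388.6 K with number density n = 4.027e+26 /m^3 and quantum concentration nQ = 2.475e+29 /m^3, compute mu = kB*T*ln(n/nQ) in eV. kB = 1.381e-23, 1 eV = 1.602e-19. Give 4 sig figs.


Step 1: n/nQ = 4.027e+26/2.475e+29 = 0.001627
Step 2: ln(n/nQ) = -6.421
Step 3: mu = kB*T*ln(n/nQ) = 1.918e-20*-6.421 = -1.231e-19 J
Step 4: Convert to eV: -1.231e-19/1.602e-19 = -0.7686 eV

-0.7686


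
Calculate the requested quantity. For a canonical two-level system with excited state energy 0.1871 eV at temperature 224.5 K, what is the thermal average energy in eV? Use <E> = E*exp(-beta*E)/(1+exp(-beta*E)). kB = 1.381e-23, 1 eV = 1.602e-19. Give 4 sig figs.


Step 1: beta*E = 0.1871*1.602e-19/(1.381e-23*224.5) = 9.668
Step 2: exp(-beta*E) = 6.329e-05
Step 3: <E> = 0.1871*6.329e-05/(1+6.329e-05) = 1.184e-05 eV

1.184e-05


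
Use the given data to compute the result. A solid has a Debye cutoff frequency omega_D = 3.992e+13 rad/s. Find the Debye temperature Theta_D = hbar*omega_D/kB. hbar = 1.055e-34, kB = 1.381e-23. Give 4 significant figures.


Step 1: hbar*omega_D = 1.055e-34 * 3.992e+13 = 4.212e-21 J
Step 2: Theta_D = 4.212e-21 / 1.381e-23
Step 3: Theta_D = 305 K

305


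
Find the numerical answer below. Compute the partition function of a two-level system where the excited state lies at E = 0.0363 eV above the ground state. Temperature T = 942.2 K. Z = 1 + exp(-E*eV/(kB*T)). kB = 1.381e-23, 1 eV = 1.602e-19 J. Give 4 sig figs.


Step 1: Compute beta*E = E*eV/(kB*T) = 0.0363*1.602e-19/(1.381e-23*942.2) = 0.4469
Step 2: exp(-beta*E) = exp(-0.4469) = 0.6396
Step 3: Z = 1 + 0.6396 = 1.64

1.64


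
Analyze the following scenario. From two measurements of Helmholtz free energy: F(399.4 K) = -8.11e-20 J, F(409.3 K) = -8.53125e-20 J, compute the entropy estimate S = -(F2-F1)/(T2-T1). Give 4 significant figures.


Step 1: dF = F2 - F1 = -8.53125e-20 - (-8.11e-20) = -4.2125e-21 J
Step 2: dT = T2 - T1 = 409.3 - 399.4 = 9.9 K
Step 3: S = -dF/dT = -(-4.2125e-21)/9.9 = 4.255e-22 J/K

4.255e-22


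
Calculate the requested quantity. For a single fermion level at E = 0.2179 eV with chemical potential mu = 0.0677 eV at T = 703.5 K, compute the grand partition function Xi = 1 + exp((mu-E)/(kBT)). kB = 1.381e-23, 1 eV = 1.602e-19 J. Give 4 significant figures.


Step 1: (mu - E) = 0.0677 - 0.2179 = -0.1502 eV
Step 2: x = (mu-E)*eV/(kB*T) = -0.1502*1.602e-19/(1.381e-23*703.5) = -2.477
Step 3: exp(x) = 0.08402
Step 4: Xi = 1 + 0.08402 = 1.084

1.084


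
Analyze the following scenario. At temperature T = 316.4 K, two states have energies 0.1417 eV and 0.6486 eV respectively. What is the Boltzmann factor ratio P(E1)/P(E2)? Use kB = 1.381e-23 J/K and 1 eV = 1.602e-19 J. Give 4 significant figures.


Step 1: Compute energy difference dE = E1 - E2 = 0.1417 - 0.6486 = -0.5069 eV
Step 2: Convert to Joules: dE_J = -0.5069 * 1.602e-19 = -8.121e-20 J
Step 3: Compute exponent = -dE_J / (kB * T) = -(-8.121e-20) / (1.381e-23 * 316.4) = 18.58
Step 4: P(E1)/P(E2) = exp(18.58) = 1.178e+08

1.178e+08


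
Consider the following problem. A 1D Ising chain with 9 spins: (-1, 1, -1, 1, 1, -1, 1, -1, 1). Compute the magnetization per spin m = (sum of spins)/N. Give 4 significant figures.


Step 1: Count up spins (+1): 5, down spins (-1): 4
Step 2: Total magnetization M = 5 - 4 = 1
Step 3: m = M/N = 1/9 = 0.1111

0.1111


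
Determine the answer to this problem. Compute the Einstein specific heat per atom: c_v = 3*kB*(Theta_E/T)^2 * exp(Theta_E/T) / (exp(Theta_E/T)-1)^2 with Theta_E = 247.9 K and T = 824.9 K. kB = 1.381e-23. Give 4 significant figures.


Step 1: x = Theta_E/T = 247.9/824.9 = 0.3005
Step 2: x^2 = 0.09031
Step 3: exp(x) = 1.351
Step 4: c_v = 3*1.381e-23*0.09031*1.351/(1.351-1)^2 = 4.112e-23

4.112e-23


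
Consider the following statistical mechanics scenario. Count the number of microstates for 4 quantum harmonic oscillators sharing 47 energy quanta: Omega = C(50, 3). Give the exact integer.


Step 1: Use binomial coefficient C(50, 3)
Step 2: Numerator = 50! / 47!
Step 3: Denominator = 3!
Step 4: Omega = 19600

19600


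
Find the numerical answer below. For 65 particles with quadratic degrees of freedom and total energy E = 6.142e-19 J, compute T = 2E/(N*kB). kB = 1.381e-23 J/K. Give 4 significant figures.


Step 1: Numerator = 2*E = 2*6.142e-19 = 1.228e-18 J
Step 2: Denominator = N*kB = 65*1.381e-23 = 8.977e-22
Step 3: T = 1.228e-18 / 8.977e-22 = 1368 K

1368


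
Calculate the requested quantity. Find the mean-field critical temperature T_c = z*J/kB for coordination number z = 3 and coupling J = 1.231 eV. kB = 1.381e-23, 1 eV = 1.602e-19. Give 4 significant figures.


Step 1: z*J = 3*1.231 = 3.693 eV
Step 2: Convert to Joules: 3.693*1.602e-19 = 5.916e-19 J
Step 3: T_c = 5.916e-19 / 1.381e-23 = 4.284e+04 K

4.284e+04


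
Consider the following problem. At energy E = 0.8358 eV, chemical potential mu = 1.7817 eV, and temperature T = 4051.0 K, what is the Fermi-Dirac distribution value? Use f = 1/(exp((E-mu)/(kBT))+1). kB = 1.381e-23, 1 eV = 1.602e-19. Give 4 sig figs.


Step 1: (E - mu) = 0.8358 - 1.7817 = -0.9459 eV
Step 2: Convert: (E-mu)*eV = -1.515e-19 J
Step 3: x = (E-mu)*eV/(kB*T) = -2.709
Step 4: f = 1/(exp(-2.709)+1) = 0.9375

0.9375


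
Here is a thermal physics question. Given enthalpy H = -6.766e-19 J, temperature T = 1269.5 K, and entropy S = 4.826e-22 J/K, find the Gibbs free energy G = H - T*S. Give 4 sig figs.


Step 1: T*S = 1269.5 * 4.826e-22 = 6.127e-19 J
Step 2: G = H - T*S = -6.766e-19 - 6.127e-19
Step 3: G = -1.289e-18 J

-1.289e-18


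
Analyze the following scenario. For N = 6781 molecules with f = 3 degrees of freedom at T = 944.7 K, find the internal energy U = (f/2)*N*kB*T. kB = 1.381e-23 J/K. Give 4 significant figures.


Step 1: f/2 = 3/2 = 1.5
Step 2: N*kB*T = 6781*1.381e-23*944.7 = 8.847e-17
Step 3: U = 1.5 * 8.847e-17 = 1.327e-16 J

1.327e-16


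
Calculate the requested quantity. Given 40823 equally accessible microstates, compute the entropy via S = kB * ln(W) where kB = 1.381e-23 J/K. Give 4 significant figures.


Step 1: ln(W) = ln(40823) = 10.62
Step 2: S = kB * ln(W) = 1.381e-23 * 10.62
Step 3: S = 1.466e-22 J/K

1.466e-22


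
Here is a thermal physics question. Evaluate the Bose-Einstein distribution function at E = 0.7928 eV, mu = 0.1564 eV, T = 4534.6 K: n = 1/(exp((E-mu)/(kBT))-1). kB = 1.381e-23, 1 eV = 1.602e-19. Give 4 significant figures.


Step 1: (E - mu) = 0.6364 eV
Step 2: x = (E-mu)*eV/(kB*T) = 0.6364*1.602e-19/(1.381e-23*4534.6) = 1.628
Step 3: exp(x) = 5.094
Step 4: n = 1/(exp(x)-1) = 0.2443

0.2443


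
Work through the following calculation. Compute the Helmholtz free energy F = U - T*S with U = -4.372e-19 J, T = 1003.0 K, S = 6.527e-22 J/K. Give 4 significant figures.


Step 1: T*S = 1003.0 * 6.527e-22 = 6.547e-19 J
Step 2: F = U - T*S = -4.372e-19 - 6.547e-19
Step 3: F = -1.092e-18 J

-1.092e-18


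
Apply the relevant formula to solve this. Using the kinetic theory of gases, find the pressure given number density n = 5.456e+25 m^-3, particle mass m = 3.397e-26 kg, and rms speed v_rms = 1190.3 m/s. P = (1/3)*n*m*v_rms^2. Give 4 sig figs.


Step 1: v_rms^2 = 1190.3^2 = 1.417e+06
Step 2: n*m = 5.456e+25*3.397e-26 = 1.853
Step 3: P = (1/3)*1.853*1.417e+06 = 8.753e+05 Pa

8.753e+05


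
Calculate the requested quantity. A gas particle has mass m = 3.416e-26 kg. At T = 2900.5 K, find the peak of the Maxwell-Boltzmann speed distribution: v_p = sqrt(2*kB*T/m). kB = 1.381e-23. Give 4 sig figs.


Step 1: Numerator = 2*kB*T = 2*1.381e-23*2900.5 = 8.011e-20
Step 2: Ratio = 8.011e-20 / 3.416e-26 = 2.345e+06
Step 3: v_p = sqrt(2.345e+06) = 1531 m/s

1531


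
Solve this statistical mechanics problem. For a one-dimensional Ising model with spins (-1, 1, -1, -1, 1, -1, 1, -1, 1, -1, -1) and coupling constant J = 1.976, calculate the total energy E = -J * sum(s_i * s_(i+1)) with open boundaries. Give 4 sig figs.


Step 1: Nearest-neighbor products: -1, -1, 1, -1, -1, -1, -1, -1, -1, 1
Step 2: Sum of products = -6
Step 3: E = -1.976 * -6 = 11.86

11.86


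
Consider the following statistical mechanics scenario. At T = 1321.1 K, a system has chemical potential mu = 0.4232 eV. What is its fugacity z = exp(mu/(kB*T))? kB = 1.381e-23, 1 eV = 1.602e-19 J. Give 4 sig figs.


Step 1: Convert mu to Joules: 0.4232*1.602e-19 = 6.78e-20 J
Step 2: kB*T = 1.381e-23*1321.1 = 1.824e-20 J
Step 3: mu/(kB*T) = 3.716
Step 4: z = exp(3.716) = 41.1

41.1


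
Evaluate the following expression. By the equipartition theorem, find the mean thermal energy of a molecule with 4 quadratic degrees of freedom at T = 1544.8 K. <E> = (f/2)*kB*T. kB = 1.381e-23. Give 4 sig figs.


Step 1: f/2 = 4/2 = 2
Step 2: kB*T = 1.381e-23 * 1544.8 = 2.133e-20
Step 3: <E> = 2 * 2.133e-20 = 4.267e-20 J

4.267e-20


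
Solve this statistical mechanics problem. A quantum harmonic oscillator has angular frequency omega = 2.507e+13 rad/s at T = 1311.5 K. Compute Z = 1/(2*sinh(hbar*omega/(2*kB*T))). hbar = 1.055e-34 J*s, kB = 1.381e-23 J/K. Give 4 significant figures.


Step 1: Compute x = hbar*omega/(kB*T) = 1.055e-34*2.507e+13/(1.381e-23*1311.5) = 0.146
Step 2: x/2 = 0.07302
Step 3: sinh(x/2) = 0.07308
Step 4: Z = 1/(2*0.07308) = 6.842

6.842


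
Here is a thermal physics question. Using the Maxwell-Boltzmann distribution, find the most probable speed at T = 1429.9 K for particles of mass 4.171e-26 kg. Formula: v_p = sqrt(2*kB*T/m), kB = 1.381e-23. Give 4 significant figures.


Step 1: Numerator = 2*kB*T = 2*1.381e-23*1429.9 = 3.949e-20
Step 2: Ratio = 3.949e-20 / 4.171e-26 = 9.469e+05
Step 3: v_p = sqrt(9.469e+05) = 973.1 m/s

973.1


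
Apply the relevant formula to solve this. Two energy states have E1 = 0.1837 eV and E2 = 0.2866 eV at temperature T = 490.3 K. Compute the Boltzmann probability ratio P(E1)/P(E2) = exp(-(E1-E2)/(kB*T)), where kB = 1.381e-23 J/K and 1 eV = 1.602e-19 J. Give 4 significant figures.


Step 1: Compute energy difference dE = E1 - E2 = 0.1837 - 0.2866 = -0.1029 eV
Step 2: Convert to Joules: dE_J = -0.1029 * 1.602e-19 = -1.648e-20 J
Step 3: Compute exponent = -dE_J / (kB * T) = -(-1.648e-20) / (1.381e-23 * 490.3) = 2.435
Step 4: P(E1)/P(E2) = exp(2.435) = 11.41

11.41


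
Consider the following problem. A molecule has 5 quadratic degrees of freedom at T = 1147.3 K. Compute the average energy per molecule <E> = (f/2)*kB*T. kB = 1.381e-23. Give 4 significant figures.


Step 1: f/2 = 5/2 = 2.5
Step 2: kB*T = 1.381e-23 * 1147.3 = 1.584e-20
Step 3: <E> = 2.5 * 1.584e-20 = 3.961e-20 J

3.961e-20


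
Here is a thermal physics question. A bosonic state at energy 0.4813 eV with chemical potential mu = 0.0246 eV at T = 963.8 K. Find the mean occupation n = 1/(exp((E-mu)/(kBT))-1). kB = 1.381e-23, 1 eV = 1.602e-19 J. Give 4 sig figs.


Step 1: (E - mu) = 0.4567 eV
Step 2: x = (E-mu)*eV/(kB*T) = 0.4567*1.602e-19/(1.381e-23*963.8) = 5.497
Step 3: exp(x) = 243.9
Step 4: n = 1/(exp(x)-1) = 0.004117

0.004117


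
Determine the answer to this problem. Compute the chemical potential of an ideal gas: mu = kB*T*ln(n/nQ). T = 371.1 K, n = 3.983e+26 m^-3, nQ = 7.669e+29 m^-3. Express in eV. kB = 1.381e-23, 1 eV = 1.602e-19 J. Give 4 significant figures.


Step 1: n/nQ = 3.983e+26/7.669e+29 = 0.0005194
Step 2: ln(n/nQ) = -7.563
Step 3: mu = kB*T*ln(n/nQ) = 5.125e-21*-7.563 = -3.876e-20 J
Step 4: Convert to eV: -3.876e-20/1.602e-19 = -0.2419 eV

-0.2419


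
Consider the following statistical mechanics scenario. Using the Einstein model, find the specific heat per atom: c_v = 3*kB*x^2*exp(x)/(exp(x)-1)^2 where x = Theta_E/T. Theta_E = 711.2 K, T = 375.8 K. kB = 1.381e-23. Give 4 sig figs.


Step 1: x = Theta_E/T = 711.2/375.8 = 1.892
Step 2: x^2 = 3.582
Step 3: exp(x) = 6.636
Step 4: c_v = 3*1.381e-23*3.582*6.636/(6.636-1)^2 = 3.1e-23

3.1e-23


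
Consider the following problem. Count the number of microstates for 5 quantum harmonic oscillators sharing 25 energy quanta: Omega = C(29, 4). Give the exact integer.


Step 1: Use binomial coefficient C(29, 4)
Step 2: Numerator = 29! / 25!
Step 3: Denominator = 4!
Step 4: Omega = 23751

23751


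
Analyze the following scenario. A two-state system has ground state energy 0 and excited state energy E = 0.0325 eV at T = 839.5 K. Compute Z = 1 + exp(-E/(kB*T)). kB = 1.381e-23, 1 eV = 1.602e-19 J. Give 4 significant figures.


Step 1: Compute beta*E = E*eV/(kB*T) = 0.0325*1.602e-19/(1.381e-23*839.5) = 0.4491
Step 2: exp(-beta*E) = exp(-0.4491) = 0.6382
Step 3: Z = 1 + 0.6382 = 1.638

1.638


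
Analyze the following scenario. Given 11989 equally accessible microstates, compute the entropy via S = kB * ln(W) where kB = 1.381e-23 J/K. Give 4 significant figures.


Step 1: ln(W) = ln(11989) = 9.392
Step 2: S = kB * ln(W) = 1.381e-23 * 9.392
Step 3: S = 1.297e-22 J/K

1.297e-22


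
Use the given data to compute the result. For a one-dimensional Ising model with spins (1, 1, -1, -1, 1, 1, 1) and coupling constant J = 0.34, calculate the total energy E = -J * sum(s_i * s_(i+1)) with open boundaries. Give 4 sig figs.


Step 1: Nearest-neighbor products: 1, -1, 1, -1, 1, 1
Step 2: Sum of products = 2
Step 3: E = -0.34 * 2 = -0.68

-0.68


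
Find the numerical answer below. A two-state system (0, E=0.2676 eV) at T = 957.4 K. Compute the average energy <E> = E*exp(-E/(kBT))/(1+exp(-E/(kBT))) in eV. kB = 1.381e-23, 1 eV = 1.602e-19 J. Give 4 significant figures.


Step 1: beta*E = 0.2676*1.602e-19/(1.381e-23*957.4) = 3.242
Step 2: exp(-beta*E) = 0.03907
Step 3: <E> = 0.2676*0.03907/(1+0.03907) = 0.01006 eV

0.01006


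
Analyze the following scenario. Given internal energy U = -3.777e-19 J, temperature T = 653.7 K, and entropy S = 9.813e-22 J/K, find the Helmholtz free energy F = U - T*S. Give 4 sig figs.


Step 1: T*S = 653.7 * 9.813e-22 = 6.415e-19 J
Step 2: F = U - T*S = -3.777e-19 - 6.415e-19
Step 3: F = -1.019e-18 J

-1.019e-18


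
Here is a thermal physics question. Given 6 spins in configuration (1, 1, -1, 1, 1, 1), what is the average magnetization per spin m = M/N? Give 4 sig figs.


Step 1: Count up spins (+1): 5, down spins (-1): 1
Step 2: Total magnetization M = 5 - 1 = 4
Step 3: m = M/N = 4/6 = 0.6667

0.6667


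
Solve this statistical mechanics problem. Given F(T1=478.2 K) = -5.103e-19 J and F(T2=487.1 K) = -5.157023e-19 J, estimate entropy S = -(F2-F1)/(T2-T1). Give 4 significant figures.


Step 1: dF = F2 - F1 = -5.157023e-19 - (-5.103e-19) = -5.4023e-21 J
Step 2: dT = T2 - T1 = 487.1 - 478.2 = 8.9 K
Step 3: S = -dF/dT = -(-5.4023e-21)/8.9 = 6.07e-22 J/K

6.07e-22


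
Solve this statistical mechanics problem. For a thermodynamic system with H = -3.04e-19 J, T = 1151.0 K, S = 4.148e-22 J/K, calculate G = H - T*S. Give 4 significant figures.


Step 1: T*S = 1151.0 * 4.148e-22 = 4.774e-19 J
Step 2: G = H - T*S = -3.04e-19 - 4.774e-19
Step 3: G = -7.814e-19 J

-7.814e-19


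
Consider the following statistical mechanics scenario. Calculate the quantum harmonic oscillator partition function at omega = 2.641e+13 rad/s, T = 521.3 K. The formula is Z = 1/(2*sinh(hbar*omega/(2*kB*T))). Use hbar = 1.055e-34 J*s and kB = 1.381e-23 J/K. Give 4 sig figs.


Step 1: Compute x = hbar*omega/(kB*T) = 1.055e-34*2.641e+13/(1.381e-23*521.3) = 0.387
Step 2: x/2 = 0.1935
Step 3: sinh(x/2) = 0.1947
Step 4: Z = 1/(2*0.1947) = 2.568

2.568


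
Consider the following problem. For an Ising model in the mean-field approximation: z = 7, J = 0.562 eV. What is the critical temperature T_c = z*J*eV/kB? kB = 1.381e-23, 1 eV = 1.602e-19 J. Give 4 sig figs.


Step 1: z*J = 7*0.562 = 3.934 eV
Step 2: Convert to Joules: 3.934*1.602e-19 = 6.302e-19 J
Step 3: T_c = 6.302e-19 / 1.381e-23 = 4.564e+04 K

4.564e+04


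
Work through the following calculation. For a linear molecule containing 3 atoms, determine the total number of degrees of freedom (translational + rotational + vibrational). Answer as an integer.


Step 1: Translational DOF = 3
Step 2: Rotational DOF (linear) = 2
Step 3: Vibrational DOF = 3*3 - 5 = 4
Step 4: Total = 3 + 2 + 4 = 9

9


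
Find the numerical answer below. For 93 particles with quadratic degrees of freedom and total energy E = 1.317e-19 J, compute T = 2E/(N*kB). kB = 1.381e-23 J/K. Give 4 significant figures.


Step 1: Numerator = 2*E = 2*1.317e-19 = 2.634e-19 J
Step 2: Denominator = N*kB = 93*1.381e-23 = 1.284e-21
Step 3: T = 2.634e-19 / 1.284e-21 = 205.1 K

205.1


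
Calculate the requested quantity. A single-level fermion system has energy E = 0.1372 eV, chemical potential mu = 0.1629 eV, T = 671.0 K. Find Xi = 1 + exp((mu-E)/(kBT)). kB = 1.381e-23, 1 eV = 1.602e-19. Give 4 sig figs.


Step 1: (mu - E) = 0.1629 - 0.1372 = 0.0257 eV
Step 2: x = (mu-E)*eV/(kB*T) = 0.0257*1.602e-19/(1.381e-23*671.0) = 0.4443
Step 3: exp(x) = 1.559
Step 4: Xi = 1 + 1.559 = 2.559

2.559


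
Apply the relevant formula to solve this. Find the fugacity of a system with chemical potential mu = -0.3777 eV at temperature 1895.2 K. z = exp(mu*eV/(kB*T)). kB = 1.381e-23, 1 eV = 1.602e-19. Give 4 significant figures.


Step 1: Convert mu to Joules: -0.3777*1.602e-19 = -6.051e-20 J
Step 2: kB*T = 1.381e-23*1895.2 = 2.617e-20 J
Step 3: mu/(kB*T) = -2.312
Step 4: z = exp(-2.312) = 0.09908

0.09908


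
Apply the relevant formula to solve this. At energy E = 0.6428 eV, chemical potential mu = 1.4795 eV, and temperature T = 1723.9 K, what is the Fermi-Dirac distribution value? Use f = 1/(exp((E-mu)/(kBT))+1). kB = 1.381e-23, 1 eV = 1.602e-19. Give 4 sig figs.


Step 1: (E - mu) = 0.6428 - 1.4795 = -0.8367 eV
Step 2: Convert: (E-mu)*eV = -1.34e-19 J
Step 3: x = (E-mu)*eV/(kB*T) = -5.63
Step 4: f = 1/(exp(-5.63)+1) = 0.9964

0.9964


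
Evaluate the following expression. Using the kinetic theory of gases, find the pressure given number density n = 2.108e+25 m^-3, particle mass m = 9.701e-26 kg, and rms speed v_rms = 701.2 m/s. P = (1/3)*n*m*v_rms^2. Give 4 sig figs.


Step 1: v_rms^2 = 701.2^2 = 4.917e+05
Step 2: n*m = 2.108e+25*9.701e-26 = 2.045
Step 3: P = (1/3)*2.045*4.917e+05 = 3.352e+05 Pa

3.352e+05


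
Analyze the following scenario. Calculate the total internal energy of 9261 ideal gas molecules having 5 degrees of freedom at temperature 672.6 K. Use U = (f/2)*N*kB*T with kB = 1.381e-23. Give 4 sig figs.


Step 1: f/2 = 5/2 = 2.5
Step 2: N*kB*T = 9261*1.381e-23*672.6 = 8.602e-17
Step 3: U = 2.5 * 8.602e-17 = 2.151e-16 J

2.151e-16


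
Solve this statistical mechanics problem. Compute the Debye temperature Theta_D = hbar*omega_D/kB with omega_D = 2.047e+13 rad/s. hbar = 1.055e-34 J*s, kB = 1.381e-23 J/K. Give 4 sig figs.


Step 1: hbar*omega_D = 1.055e-34 * 2.047e+13 = 2.16e-21 J
Step 2: Theta_D = 2.16e-21 / 1.381e-23
Step 3: Theta_D = 156.4 K

156.4


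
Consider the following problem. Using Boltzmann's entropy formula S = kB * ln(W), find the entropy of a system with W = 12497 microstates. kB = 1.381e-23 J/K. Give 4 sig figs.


Step 1: ln(W) = ln(12497) = 9.433
Step 2: S = kB * ln(W) = 1.381e-23 * 9.433
Step 3: S = 1.303e-22 J/K

1.303e-22


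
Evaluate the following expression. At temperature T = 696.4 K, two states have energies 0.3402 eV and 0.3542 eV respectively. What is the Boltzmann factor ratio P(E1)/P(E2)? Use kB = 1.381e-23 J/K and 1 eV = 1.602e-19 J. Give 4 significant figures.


Step 1: Compute energy difference dE = E1 - E2 = 0.3402 - 0.3542 = -0.014 eV
Step 2: Convert to Joules: dE_J = -0.014 * 1.602e-19 = -2.243e-21 J
Step 3: Compute exponent = -dE_J / (kB * T) = -(-2.243e-21) / (1.381e-23 * 696.4) = 0.2332
Step 4: P(E1)/P(E2) = exp(0.2332) = 1.263

1.263


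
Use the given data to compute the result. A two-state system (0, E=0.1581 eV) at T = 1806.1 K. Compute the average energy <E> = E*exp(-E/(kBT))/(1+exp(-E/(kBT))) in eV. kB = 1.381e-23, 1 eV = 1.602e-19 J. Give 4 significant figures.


Step 1: beta*E = 0.1581*1.602e-19/(1.381e-23*1806.1) = 1.015
Step 2: exp(-beta*E) = 0.3622
Step 3: <E> = 0.1581*0.3622/(1+0.3622) = 0.04204 eV

0.04204


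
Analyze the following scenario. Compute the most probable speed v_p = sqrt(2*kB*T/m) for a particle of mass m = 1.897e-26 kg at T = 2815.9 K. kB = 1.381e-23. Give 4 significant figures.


Step 1: Numerator = 2*kB*T = 2*1.381e-23*2815.9 = 7.778e-20
Step 2: Ratio = 7.778e-20 / 1.897e-26 = 4.1e+06
Step 3: v_p = sqrt(4.1e+06) = 2025 m/s

2025


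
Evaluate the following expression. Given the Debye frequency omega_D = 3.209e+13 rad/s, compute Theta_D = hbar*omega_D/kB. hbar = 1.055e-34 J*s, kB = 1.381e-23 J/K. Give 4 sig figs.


Step 1: hbar*omega_D = 1.055e-34 * 3.209e+13 = 3.385e-21 J
Step 2: Theta_D = 3.385e-21 / 1.381e-23
Step 3: Theta_D = 245.1 K

245.1


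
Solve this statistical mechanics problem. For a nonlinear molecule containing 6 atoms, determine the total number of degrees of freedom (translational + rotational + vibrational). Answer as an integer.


Step 1: Translational DOF = 3
Step 2: Rotational DOF (nonlinear) = 3
Step 3: Vibrational DOF = 3*6 - 6 = 12
Step 4: Total = 3 + 3 + 12 = 18

18


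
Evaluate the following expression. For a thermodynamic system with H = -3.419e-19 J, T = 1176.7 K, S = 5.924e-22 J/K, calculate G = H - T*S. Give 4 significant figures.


Step 1: T*S = 1176.7 * 5.924e-22 = 6.971e-19 J
Step 2: G = H - T*S = -3.419e-19 - 6.971e-19
Step 3: G = -1.039e-18 J

-1.039e-18


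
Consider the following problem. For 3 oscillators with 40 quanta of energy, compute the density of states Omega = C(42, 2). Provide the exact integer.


Step 1: Use binomial coefficient C(42, 2)
Step 2: Numerator = 42! / 40!
Step 3: Denominator = 2!
Step 4: Omega = 861

861


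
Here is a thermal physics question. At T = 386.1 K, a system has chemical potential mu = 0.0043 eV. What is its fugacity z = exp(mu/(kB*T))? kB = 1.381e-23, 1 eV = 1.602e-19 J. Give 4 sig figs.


Step 1: Convert mu to Joules: 0.0043*1.602e-19 = 6.889e-22 J
Step 2: kB*T = 1.381e-23*386.1 = 5.332e-21 J
Step 3: mu/(kB*T) = 0.1292
Step 4: z = exp(0.1292) = 1.138

1.138


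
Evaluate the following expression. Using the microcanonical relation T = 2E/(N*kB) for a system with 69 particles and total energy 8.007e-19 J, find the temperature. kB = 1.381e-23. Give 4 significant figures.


Step 1: Numerator = 2*E = 2*8.007e-19 = 1.601e-18 J
Step 2: Denominator = N*kB = 69*1.381e-23 = 9.529e-22
Step 3: T = 1.601e-18 / 9.529e-22 = 1681 K

1681


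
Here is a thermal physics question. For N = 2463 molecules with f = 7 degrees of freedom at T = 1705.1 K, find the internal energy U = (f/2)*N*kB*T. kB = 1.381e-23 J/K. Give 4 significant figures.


Step 1: f/2 = 7/2 = 3.5
Step 2: N*kB*T = 2463*1.381e-23*1705.1 = 5.8e-17
Step 3: U = 3.5 * 5.8e-17 = 2.03e-16 J

2.03e-16


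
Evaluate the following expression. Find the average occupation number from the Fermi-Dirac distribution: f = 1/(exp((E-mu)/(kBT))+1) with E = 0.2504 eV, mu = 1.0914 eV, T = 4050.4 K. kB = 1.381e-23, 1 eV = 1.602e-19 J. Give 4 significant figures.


Step 1: (E - mu) = 0.2504 - 1.0914 = -0.841 eV
Step 2: Convert: (E-mu)*eV = -1.347e-19 J
Step 3: x = (E-mu)*eV/(kB*T) = -2.409
Step 4: f = 1/(exp(-2.409)+1) = 0.9175

0.9175


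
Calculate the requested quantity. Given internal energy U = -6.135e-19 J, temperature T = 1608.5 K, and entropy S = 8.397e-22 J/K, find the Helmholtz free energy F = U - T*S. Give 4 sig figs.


Step 1: T*S = 1608.5 * 8.397e-22 = 1.351e-18 J
Step 2: F = U - T*S = -6.135e-19 - 1.351e-18
Step 3: F = -1.964e-18 J

-1.964e-18


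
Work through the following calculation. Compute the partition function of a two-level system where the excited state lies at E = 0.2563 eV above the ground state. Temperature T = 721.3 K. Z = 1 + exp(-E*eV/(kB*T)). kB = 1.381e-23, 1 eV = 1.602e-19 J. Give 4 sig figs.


Step 1: Compute beta*E = E*eV/(kB*T) = 0.2563*1.602e-19/(1.381e-23*721.3) = 4.122
Step 2: exp(-beta*E) = exp(-4.122) = 0.01621
Step 3: Z = 1 + 0.01621 = 1.016

1.016


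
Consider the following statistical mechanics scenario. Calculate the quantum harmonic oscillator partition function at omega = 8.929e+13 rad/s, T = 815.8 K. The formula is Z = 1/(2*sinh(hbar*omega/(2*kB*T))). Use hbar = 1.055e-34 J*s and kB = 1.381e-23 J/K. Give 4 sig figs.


Step 1: Compute x = hbar*omega/(kB*T) = 1.055e-34*8.929e+13/(1.381e-23*815.8) = 0.8361
Step 2: x/2 = 0.4181
Step 3: sinh(x/2) = 0.4304
Step 4: Z = 1/(2*0.4304) = 1.162

1.162


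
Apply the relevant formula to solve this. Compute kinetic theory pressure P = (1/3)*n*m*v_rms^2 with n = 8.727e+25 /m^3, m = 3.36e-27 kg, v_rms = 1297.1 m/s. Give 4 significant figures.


Step 1: v_rms^2 = 1297.1^2 = 1.682e+06
Step 2: n*m = 8.727e+25*3.36e-27 = 0.2932
Step 3: P = (1/3)*0.2932*1.682e+06 = 1.644e+05 Pa

1.644e+05


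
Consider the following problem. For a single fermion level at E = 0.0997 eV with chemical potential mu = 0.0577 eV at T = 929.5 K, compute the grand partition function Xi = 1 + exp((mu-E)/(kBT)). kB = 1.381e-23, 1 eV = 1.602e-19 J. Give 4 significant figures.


Step 1: (mu - E) = 0.0577 - 0.0997 = -0.042 eV
Step 2: x = (mu-E)*eV/(kB*T) = -0.042*1.602e-19/(1.381e-23*929.5) = -0.5242
Step 3: exp(x) = 0.592
Step 4: Xi = 1 + 0.592 = 1.592

1.592


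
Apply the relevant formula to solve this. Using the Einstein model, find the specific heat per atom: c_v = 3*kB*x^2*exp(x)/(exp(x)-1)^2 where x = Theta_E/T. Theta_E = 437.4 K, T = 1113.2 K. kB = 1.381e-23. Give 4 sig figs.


Step 1: x = Theta_E/T = 437.4/1113.2 = 0.3929
Step 2: x^2 = 0.1544
Step 3: exp(x) = 1.481
Step 4: c_v = 3*1.381e-23*0.1544*1.481/(1.481-1)^2 = 4.09e-23

4.09e-23


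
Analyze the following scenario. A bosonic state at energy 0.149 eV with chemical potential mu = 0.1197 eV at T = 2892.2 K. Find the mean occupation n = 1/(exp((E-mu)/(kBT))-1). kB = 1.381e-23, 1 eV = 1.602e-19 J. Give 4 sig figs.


Step 1: (E - mu) = 0.0293 eV
Step 2: x = (E-mu)*eV/(kB*T) = 0.0293*1.602e-19/(1.381e-23*2892.2) = 0.1175
Step 3: exp(x) = 1.125
Step 4: n = 1/(exp(x)-1) = 8.019

8.019


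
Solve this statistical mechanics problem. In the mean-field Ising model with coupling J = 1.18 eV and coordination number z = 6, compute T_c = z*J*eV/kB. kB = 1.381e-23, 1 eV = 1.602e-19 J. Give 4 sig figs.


Step 1: z*J = 6*1.18 = 7.08 eV
Step 2: Convert to Joules: 7.08*1.602e-19 = 1.134e-18 J
Step 3: T_c = 1.134e-18 / 1.381e-23 = 8.213e+04 K

8.213e+04


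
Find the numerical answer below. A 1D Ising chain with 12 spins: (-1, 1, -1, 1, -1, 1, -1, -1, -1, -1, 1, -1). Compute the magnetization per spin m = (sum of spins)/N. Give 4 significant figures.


Step 1: Count up spins (+1): 4, down spins (-1): 8
Step 2: Total magnetization M = 4 - 8 = -4
Step 3: m = M/N = -4/12 = -0.3333

-0.3333


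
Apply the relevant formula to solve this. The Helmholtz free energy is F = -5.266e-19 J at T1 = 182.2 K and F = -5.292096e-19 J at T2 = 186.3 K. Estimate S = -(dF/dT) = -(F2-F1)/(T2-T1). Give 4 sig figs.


Step 1: dF = F2 - F1 = -5.292096e-19 - (-5.266e-19) = -2.6096e-21 J
Step 2: dT = T2 - T1 = 186.3 - 182.2 = 4.1 K
Step 3: S = -dF/dT = -(-2.6096e-21)/4.1 = 6.365e-22 J/K

6.365e-22


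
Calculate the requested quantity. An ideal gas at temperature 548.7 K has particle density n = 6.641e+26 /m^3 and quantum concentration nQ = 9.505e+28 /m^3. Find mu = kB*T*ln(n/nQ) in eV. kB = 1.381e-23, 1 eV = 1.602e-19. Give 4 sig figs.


Step 1: n/nQ = 6.641e+26/9.505e+28 = 0.006987
Step 2: ln(n/nQ) = -4.964
Step 3: mu = kB*T*ln(n/nQ) = 7.578e-21*-4.964 = -3.761e-20 J
Step 4: Convert to eV: -3.761e-20/1.602e-19 = -0.2348 eV

-0.2348


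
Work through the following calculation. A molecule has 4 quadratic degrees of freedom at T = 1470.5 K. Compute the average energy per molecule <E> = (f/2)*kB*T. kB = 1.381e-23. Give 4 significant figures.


Step 1: f/2 = 4/2 = 2
Step 2: kB*T = 1.381e-23 * 1470.5 = 2.031e-20
Step 3: <E> = 2 * 2.031e-20 = 4.062e-20 J

4.062e-20


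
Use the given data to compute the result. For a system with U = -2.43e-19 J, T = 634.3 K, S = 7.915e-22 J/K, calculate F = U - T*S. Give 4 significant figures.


Step 1: T*S = 634.3 * 7.915e-22 = 5.02e-19 J
Step 2: F = U - T*S = -2.43e-19 - 5.02e-19
Step 3: F = -7.45e-19 J

-7.45e-19


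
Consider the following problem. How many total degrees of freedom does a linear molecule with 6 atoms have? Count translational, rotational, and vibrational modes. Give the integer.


Step 1: Translational DOF = 3
Step 2: Rotational DOF (linear) = 2
Step 3: Vibrational DOF = 3*6 - 5 = 13
Step 4: Total = 3 + 2 + 13 = 18

18


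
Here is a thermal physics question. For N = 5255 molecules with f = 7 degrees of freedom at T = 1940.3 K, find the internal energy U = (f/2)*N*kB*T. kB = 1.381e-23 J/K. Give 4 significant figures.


Step 1: f/2 = 7/2 = 3.5
Step 2: N*kB*T = 5255*1.381e-23*1940.3 = 1.408e-16
Step 3: U = 3.5 * 1.408e-16 = 4.928e-16 J

4.928e-16


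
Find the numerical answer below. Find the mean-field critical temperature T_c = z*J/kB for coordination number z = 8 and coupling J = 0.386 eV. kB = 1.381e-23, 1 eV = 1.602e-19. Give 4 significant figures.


Step 1: z*J = 8*0.386 = 3.088 eV
Step 2: Convert to Joules: 3.088*1.602e-19 = 4.947e-19 J
Step 3: T_c = 4.947e-19 / 1.381e-23 = 3.582e+04 K

3.582e+04


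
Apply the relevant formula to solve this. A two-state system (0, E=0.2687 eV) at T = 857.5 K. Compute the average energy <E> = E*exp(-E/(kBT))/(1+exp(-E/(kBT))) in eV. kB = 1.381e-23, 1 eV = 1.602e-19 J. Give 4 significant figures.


Step 1: beta*E = 0.2687*1.602e-19/(1.381e-23*857.5) = 3.635
Step 2: exp(-beta*E) = 0.02638
Step 3: <E> = 0.2687*0.02638/(1+0.02638) = 0.006907 eV

0.006907


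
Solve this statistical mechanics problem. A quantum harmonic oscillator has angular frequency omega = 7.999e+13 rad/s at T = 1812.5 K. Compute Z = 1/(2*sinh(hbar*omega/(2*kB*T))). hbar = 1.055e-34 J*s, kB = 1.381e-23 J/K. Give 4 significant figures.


Step 1: Compute x = hbar*omega/(kB*T) = 1.055e-34*7.999e+13/(1.381e-23*1812.5) = 0.3371
Step 2: x/2 = 0.1686
Step 3: sinh(x/2) = 0.1694
Step 4: Z = 1/(2*0.1694) = 2.952

2.952


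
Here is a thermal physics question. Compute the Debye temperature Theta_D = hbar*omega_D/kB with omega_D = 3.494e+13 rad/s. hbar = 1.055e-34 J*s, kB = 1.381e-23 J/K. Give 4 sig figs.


Step 1: hbar*omega_D = 1.055e-34 * 3.494e+13 = 3.686e-21 J
Step 2: Theta_D = 3.686e-21 / 1.381e-23
Step 3: Theta_D = 266.9 K

266.9


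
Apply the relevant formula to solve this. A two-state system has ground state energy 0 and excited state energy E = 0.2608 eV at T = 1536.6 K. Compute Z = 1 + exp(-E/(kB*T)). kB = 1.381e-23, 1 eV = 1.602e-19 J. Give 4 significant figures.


Step 1: Compute beta*E = E*eV/(kB*T) = 0.2608*1.602e-19/(1.381e-23*1536.6) = 1.969
Step 2: exp(-beta*E) = exp(-1.969) = 0.1396
Step 3: Z = 1 + 0.1396 = 1.14

1.14


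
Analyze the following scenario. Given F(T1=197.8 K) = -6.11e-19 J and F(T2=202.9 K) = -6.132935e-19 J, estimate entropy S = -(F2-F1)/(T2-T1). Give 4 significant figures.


Step 1: dF = F2 - F1 = -6.132935e-19 - (-6.11e-19) = -2.2935e-21 J
Step 2: dT = T2 - T1 = 202.9 - 197.8 = 5.1 K
Step 3: S = -dF/dT = -(-2.2935e-21)/5.1 = 4.497e-22 J/K

4.497e-22


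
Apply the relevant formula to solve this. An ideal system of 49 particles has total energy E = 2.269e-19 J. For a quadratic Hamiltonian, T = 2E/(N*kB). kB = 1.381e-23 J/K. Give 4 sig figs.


Step 1: Numerator = 2*E = 2*2.269e-19 = 4.538e-19 J
Step 2: Denominator = N*kB = 49*1.381e-23 = 6.767e-22
Step 3: T = 4.538e-19 / 6.767e-22 = 670.6 K

670.6


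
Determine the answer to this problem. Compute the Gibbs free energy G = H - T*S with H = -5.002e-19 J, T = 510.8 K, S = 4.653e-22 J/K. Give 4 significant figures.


Step 1: T*S = 510.8 * 4.653e-22 = 2.377e-19 J
Step 2: G = H - T*S = -5.002e-19 - 2.377e-19
Step 3: G = -7.379e-19 J

-7.379e-19


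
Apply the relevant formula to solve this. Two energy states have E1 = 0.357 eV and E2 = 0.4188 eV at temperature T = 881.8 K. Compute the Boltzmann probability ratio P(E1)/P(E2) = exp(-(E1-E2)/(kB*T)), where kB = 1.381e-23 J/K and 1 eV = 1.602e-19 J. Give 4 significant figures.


Step 1: Compute energy difference dE = E1 - E2 = 0.357 - 0.4188 = -0.0618 eV
Step 2: Convert to Joules: dE_J = -0.0618 * 1.602e-19 = -9.9e-21 J
Step 3: Compute exponent = -dE_J / (kB * T) = -(-9.9e-21) / (1.381e-23 * 881.8) = 0.813
Step 4: P(E1)/P(E2) = exp(0.813) = 2.255

2.255


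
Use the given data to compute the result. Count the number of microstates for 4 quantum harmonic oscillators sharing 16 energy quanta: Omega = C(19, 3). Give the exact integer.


Step 1: Use binomial coefficient C(19, 3)
Step 2: Numerator = 19! / 16!
Step 3: Denominator = 3!
Step 4: Omega = 969

969


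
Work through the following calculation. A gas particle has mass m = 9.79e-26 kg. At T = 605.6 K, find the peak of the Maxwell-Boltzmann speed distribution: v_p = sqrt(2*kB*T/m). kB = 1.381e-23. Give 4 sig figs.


Step 1: Numerator = 2*kB*T = 2*1.381e-23*605.6 = 1.673e-20
Step 2: Ratio = 1.673e-20 / 9.79e-26 = 1.709e+05
Step 3: v_p = sqrt(1.709e+05) = 413.3 m/s

413.3


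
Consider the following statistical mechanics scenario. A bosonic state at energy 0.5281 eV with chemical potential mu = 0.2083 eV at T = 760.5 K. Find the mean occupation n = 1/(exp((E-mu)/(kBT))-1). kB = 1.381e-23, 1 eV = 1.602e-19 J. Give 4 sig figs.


Step 1: (E - mu) = 0.3198 eV
Step 2: x = (E-mu)*eV/(kB*T) = 0.3198*1.602e-19/(1.381e-23*760.5) = 4.878
Step 3: exp(x) = 131.4
Step 4: n = 1/(exp(x)-1) = 0.00767

0.00767


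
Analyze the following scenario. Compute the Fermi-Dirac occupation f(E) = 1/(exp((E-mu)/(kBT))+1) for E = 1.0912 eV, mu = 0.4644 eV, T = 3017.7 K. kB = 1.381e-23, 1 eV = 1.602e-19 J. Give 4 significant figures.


Step 1: (E - mu) = 1.0912 - 0.4644 = 0.6268 eV
Step 2: Convert: (E-mu)*eV = 1.004e-19 J
Step 3: x = (E-mu)*eV/(kB*T) = 2.409
Step 4: f = 1/(exp(2.409)+1) = 0.08245

0.08245


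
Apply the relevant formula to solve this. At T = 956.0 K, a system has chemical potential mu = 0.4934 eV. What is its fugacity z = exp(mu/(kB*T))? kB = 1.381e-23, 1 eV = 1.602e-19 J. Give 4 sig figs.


Step 1: Convert mu to Joules: 0.4934*1.602e-19 = 7.904e-20 J
Step 2: kB*T = 1.381e-23*956.0 = 1.32e-20 J
Step 3: mu/(kB*T) = 5.987
Step 4: z = exp(5.987) = 398.2

398.2


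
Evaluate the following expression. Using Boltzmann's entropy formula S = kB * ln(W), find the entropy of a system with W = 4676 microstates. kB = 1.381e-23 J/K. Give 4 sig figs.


Step 1: ln(W) = ln(4676) = 8.45
Step 2: S = kB * ln(W) = 1.381e-23 * 8.45
Step 3: S = 1.167e-22 J/K

1.167e-22


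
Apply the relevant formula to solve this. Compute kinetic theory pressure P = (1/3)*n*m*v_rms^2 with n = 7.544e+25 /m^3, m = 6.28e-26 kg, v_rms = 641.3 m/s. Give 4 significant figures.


Step 1: v_rms^2 = 641.3^2 = 4.113e+05
Step 2: n*m = 7.544e+25*6.28e-26 = 4.738
Step 3: P = (1/3)*4.738*4.113e+05 = 6.495e+05 Pa

6.495e+05


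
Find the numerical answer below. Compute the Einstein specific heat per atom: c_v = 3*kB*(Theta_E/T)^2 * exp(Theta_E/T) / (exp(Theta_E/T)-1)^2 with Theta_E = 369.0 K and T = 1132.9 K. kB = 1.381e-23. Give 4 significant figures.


Step 1: x = Theta_E/T = 369.0/1132.9 = 0.3257
Step 2: x^2 = 0.1061
Step 3: exp(x) = 1.385
Step 4: c_v = 3*1.381e-23*0.1061*1.385/(1.385-1)^2 = 4.107e-23

4.107e-23


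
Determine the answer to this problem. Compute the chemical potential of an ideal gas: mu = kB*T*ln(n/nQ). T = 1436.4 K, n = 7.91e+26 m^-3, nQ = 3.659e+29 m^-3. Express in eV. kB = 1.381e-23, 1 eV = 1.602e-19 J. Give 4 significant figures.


Step 1: n/nQ = 7.91e+26/3.659e+29 = 0.002162
Step 2: ln(n/nQ) = -6.137
Step 3: mu = kB*T*ln(n/nQ) = 1.984e-20*-6.137 = -1.217e-19 J
Step 4: Convert to eV: -1.217e-19/1.602e-19 = -0.7599 eV

-0.7599


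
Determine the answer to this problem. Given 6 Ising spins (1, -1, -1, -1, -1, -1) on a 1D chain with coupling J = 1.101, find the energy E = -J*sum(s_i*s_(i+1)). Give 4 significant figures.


Step 1: Nearest-neighbor products: -1, 1, 1, 1, 1
Step 2: Sum of products = 3
Step 3: E = -1.101 * 3 = -3.303

-3.303


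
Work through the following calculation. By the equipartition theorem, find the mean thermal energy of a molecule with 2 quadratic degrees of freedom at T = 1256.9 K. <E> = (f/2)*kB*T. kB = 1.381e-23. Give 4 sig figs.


Step 1: f/2 = 2/2 = 1
Step 2: kB*T = 1.381e-23 * 1256.9 = 1.736e-20
Step 3: <E> = 1 * 1.736e-20 = 1.736e-20 J

1.736e-20


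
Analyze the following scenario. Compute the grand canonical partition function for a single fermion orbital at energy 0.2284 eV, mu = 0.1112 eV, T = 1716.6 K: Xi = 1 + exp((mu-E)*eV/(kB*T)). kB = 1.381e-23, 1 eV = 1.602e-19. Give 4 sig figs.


Step 1: (mu - E) = 0.1112 - 0.2284 = -0.1172 eV
Step 2: x = (mu-E)*eV/(kB*T) = -0.1172*1.602e-19/(1.381e-23*1716.6) = -0.792
Step 3: exp(x) = 0.4529
Step 4: Xi = 1 + 0.4529 = 1.453

1.453


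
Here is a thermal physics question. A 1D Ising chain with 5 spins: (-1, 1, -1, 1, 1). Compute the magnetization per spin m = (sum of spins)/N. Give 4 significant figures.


Step 1: Count up spins (+1): 3, down spins (-1): 2
Step 2: Total magnetization M = 3 - 2 = 1
Step 3: m = M/N = 1/5 = 0.2

0.2


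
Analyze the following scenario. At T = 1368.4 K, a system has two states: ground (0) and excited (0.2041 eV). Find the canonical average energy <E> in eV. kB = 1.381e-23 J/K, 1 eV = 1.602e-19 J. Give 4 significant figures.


Step 1: beta*E = 0.2041*1.602e-19/(1.381e-23*1368.4) = 1.73
Step 2: exp(-beta*E) = 0.1772
Step 3: <E> = 0.2041*0.1772/(1+0.1772) = 0.03073 eV

0.03073


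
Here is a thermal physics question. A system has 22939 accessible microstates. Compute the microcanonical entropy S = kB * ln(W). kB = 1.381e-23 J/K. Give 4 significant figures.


Step 1: ln(W) = ln(22939) = 10.04
Step 2: S = kB * ln(W) = 1.381e-23 * 10.04
Step 3: S = 1.387e-22 J/K

1.387e-22


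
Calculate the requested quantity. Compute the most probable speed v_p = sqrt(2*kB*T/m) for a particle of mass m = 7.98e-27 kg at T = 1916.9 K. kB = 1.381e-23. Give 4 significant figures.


Step 1: Numerator = 2*kB*T = 2*1.381e-23*1916.9 = 5.294e-20
Step 2: Ratio = 5.294e-20 / 7.98e-27 = 6.635e+06
Step 3: v_p = sqrt(6.635e+06) = 2576 m/s

2576


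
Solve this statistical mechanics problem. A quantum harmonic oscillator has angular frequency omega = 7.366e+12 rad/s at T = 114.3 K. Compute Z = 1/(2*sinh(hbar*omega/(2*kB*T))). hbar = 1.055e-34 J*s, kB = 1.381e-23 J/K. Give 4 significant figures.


Step 1: Compute x = hbar*omega/(kB*T) = 1.055e-34*7.366e+12/(1.381e-23*114.3) = 0.4923
Step 2: x/2 = 0.2462
Step 3: sinh(x/2) = 0.2487
Step 4: Z = 1/(2*0.2487) = 2.011

2.011


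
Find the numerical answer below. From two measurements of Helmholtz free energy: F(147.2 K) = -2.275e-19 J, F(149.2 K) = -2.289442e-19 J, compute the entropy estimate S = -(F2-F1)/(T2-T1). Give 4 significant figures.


Step 1: dF = F2 - F1 = -2.289442e-19 - (-2.275e-19) = -1.4442e-21 J
Step 2: dT = T2 - T1 = 149.2 - 147.2 = 2 K
Step 3: S = -dF/dT = -(-1.4442e-21)/2 = 7.221e-22 J/K

7.221e-22


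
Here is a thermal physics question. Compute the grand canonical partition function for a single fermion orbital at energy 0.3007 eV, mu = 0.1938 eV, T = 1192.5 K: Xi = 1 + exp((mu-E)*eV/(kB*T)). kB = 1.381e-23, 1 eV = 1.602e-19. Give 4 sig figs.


Step 1: (mu - E) = 0.1938 - 0.3007 = -0.1069 eV
Step 2: x = (mu-E)*eV/(kB*T) = -0.1069*1.602e-19/(1.381e-23*1192.5) = -1.04
Step 3: exp(x) = 0.3535
Step 4: Xi = 1 + 0.3535 = 1.353

1.353
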